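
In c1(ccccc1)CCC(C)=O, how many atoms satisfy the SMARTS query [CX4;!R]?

3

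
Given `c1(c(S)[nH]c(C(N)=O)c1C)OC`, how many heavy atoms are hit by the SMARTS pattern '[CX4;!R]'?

2

Check the 12 heavy atoms by environment: 1× n (aromatic, X3, in 5-ring) → no; 4× c (aromatic, X3, in 5-ring) → no; 1× S (X2, acyclic) → no; 1× O (X2, acyclic) → no; 2× C (X4, acyclic) → match; 1× C (X3, acyclic) → no; 1× O (X1, acyclic) → no; 1× N (X3, acyclic) → no.
That gives 2 matching atoms.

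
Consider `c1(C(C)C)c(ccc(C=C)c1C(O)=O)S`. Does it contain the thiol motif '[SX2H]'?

Yes

The pattern [SX2H] describes an aliphatic sulfur with two connections, one being H — a thiol.
The molecule carries a thiol (-SH), whose atoms satisfy every constraint of the query, so the pattern matches.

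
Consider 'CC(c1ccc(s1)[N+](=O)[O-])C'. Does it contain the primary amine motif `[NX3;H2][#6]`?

The pattern [NX3;H2][#6] describes a trivalent nitrogen with two H attached to carbon — a primary amine.
The closest candidate here is a nitro group (-[N+](=O)[O-]), but the nitrogen is [N+] with no H, not NX3H2. No other fragment satisfies the full query, so there is no match.

No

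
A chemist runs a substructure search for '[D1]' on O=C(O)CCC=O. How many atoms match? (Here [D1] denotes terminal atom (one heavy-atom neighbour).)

3

The query [D1] means: atom with exactly one heavy-atom neighbour (degree 1).
Check the 7 heavy atoms by environment: 3× C (D2) → no; 1× C (D3) → no; 3× O (D1) → match.
That gives 3 matching atoms.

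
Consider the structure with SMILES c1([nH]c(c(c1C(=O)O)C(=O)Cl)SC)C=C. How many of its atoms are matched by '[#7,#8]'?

4

The query [#7,#8] means: nitrogen or oxygen (comma = OR).
Check the 15 heavy atoms by environment: 1× n (aromatic) → match; 4× c (aromatic) → no; 1× S → no; 5× C → no; 3× O → match; 1× Cl → no.
Summing the matching environments: 1 + 3 = 4 matching atoms.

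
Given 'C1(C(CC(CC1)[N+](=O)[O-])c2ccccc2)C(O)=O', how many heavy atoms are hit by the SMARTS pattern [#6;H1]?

The query [#6;H1] means: any carbon bearing exactly one hydrogen.
Check the 18 heavy atoms by environment: 3× C (H1) → match; 3× C (H2) → no; 1× N (charge +1, H0) → no; 1× O (charge -1, H0) → no; 2× O (H0) → no; 1× c (aromatic, H0) → no; 5× c (aromatic, H1) → match; 1× C (H0) → no; 1× O (H1) → no.
Summing the matching environments: 3 + 5 = 8 matching atoms.

8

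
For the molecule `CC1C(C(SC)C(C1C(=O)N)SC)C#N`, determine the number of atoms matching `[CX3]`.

1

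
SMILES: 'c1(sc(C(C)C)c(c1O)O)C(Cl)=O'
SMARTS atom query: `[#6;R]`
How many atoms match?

4

The query [#6;R] means: carbon that is part of a ring.
Check the 13 heavy atoms by environment: 1× s (aromatic, in 5-ring) → no; 4× c (aromatic, in 5-ring) → match; 4× C (acyclic) → no; 3× O (acyclic) → no; 1× Cl (acyclic) → no.
That gives 4 matching atoms.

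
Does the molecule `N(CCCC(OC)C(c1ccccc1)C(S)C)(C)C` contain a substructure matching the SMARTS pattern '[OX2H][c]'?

The pattern [OX2H][c] describes a hydroxyl oxygen attached to an aromatic carbon — a phenol.
The closest candidate here is a methoxy ether (-OCH3), but the oxygen has H0, not H1. No other fragment satisfies the full query, so there is no match.

No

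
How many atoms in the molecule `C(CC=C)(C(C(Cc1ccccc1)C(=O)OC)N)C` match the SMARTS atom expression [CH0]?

1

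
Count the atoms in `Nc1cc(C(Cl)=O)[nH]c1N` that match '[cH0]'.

3

The query [cH0] means: aromatic carbon with no attached hydrogen (substituted or ring-fusion).
Check the 10 heavy atoms by environment: 1× n (aromatic, H1) → no; 3× c (aromatic, H0) → match; 1× c (aromatic, H1) → no; 1× C (H0) → no; 1× O (H0) → no; 1× Cl (H0) → no; 2× N (H2) → no.
That gives 3 matching atoms.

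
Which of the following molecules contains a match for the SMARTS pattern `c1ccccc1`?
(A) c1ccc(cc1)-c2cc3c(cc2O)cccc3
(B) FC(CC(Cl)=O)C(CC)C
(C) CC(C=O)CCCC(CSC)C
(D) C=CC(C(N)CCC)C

A

c1ccccc1 describes six aromatic carbons in a ring (a benzene ring).
(A) contains a phenyl ring, which satisfies every atom and bond constraint.
(B) has a methyl group (-CH3) but no six-membered all-carbon aromatic ring is present.
(C) has a methyl group (-CH3) but no six-membered all-carbon aromatic ring is present.
(D) has a methyl group (-CH3) but no six-membered all-carbon aromatic ring is present.
So the answer is (A).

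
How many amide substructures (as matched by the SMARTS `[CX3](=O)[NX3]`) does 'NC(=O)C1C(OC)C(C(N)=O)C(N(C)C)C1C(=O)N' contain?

3

[CX3](=O)[NX3] is the SMARTS for an amide: a carbonyl carbon bonded to a trivalent nitrogen.
The molecule carries 3 separate instances of a primary amide (-C(=O)NH2) meeting every constraint; each maps to a distinct set of atoms, giving 3 matches.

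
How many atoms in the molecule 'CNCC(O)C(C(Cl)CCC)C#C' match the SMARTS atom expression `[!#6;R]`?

0

The query [!#6;R] means: non-carbon atom that is part of a ring.
Check the 13 heavy atoms by environment: 10× C (acyclic) → no; 1× O (acyclic) → no; 1× Cl (acyclic) → no; 1× N (acyclic) → no.
No environment satisfies the query, so 0 matching atoms.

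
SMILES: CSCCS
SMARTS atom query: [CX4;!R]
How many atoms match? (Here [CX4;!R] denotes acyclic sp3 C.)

3

The query [CX4;!R] means: aliphatic carbon with four total connections, not in a ring.
Check the 5 heavy atoms by environment: 3× C (X4, acyclic) → match; 2× S (X2, acyclic) → no.
That gives 3 matching atoms.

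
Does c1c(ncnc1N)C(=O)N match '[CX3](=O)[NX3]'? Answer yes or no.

The pattern [CX3](=O)[NX3] describes a carbonyl carbon bonded to a trivalent nitrogen — an amide.
The molecule carries a primary amide (-C(=O)NH2), whose atoms satisfy every constraint of the query, so the pattern matches.

Yes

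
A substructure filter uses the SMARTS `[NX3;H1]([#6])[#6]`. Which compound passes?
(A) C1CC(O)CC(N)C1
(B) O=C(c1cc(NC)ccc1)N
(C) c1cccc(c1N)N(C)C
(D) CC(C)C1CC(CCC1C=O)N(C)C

B

[NX3;H1]([#6])[#6] describes a trivalent nitrogen with one H, bonded to two carbons (a secondary amine).
(A) has a primary amino group (-NH2) but the nitrogen has H2 and only one carbon neighbour.
(B) contains an N-methylamino group (-NHCH3), which satisfies every atom and bond constraint.
(C) has a dimethylamino group (-N(CH3)2) but the nitrogen has H0, not H1.
(D) has a dimethylamino group (-N(CH3)2) but the nitrogen has H0, not H1.
So the answer is (B).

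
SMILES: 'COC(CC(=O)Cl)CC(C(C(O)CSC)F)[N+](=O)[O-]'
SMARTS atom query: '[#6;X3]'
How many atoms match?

Check the 19 heavy atoms by environment: 9× C (X4) → no; 1× S (X2) → no; 1× N (charge +1, X3) → no; 1× O (charge -1, X1) → no; 2× O (X1) → no; 2× O (X2) → no; 1× C (X3) → match; 1× Cl (X1) → no; 1× F (X1) → no.
That gives 1 matching atom.

1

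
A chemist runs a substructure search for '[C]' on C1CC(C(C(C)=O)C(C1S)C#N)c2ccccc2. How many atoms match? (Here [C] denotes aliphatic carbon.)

9

Check the 18 heavy atoms by environment: 9× C → match; 1× N → no; 6× c (aromatic) → no; 1× O → no; 1× S → no.
That gives 9 matching atoms.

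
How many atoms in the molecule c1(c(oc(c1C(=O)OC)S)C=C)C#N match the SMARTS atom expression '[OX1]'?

The query [OX1] means: aliphatic oxygen with one total connection — typically a carbonyl =O or an oxide.
Check the 14 heavy atoms by environment: 1× o (aromatic, X2) → no; 4× c (aromatic, X3) → no; 3× C (X3) → no; 1× O (X1) → match; 1× O (X2) → no; 1× C (X4) → no; 1× C (X2) → no; 1× N (X1) → no; 1× S (X2) → no.
That gives 1 matching atom.

1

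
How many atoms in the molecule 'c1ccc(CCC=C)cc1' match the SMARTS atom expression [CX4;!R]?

Check the 10 heavy atoms by environment: 2× C (X4, acyclic) → match; 6× c (aromatic, X3, in 6-ring) → no; 2× C (X3, acyclic) → no.
That gives 2 matching atoms.

2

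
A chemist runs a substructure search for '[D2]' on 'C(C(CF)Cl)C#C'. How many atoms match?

3

The query [D2] means: atom with exactly two heavy-atom neighbours.
Check the 7 heavy atoms by environment: 3× C (D2) → match; 1× C (D3) → no; 1× Cl (D1) → no; 1× C (D1) → no; 1× F (D1) → no.
That gives 3 matching atoms.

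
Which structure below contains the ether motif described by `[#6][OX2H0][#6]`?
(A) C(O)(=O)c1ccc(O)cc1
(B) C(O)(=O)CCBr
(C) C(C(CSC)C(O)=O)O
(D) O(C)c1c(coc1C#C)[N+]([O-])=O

D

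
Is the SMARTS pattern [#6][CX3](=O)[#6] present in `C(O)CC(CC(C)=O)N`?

Yes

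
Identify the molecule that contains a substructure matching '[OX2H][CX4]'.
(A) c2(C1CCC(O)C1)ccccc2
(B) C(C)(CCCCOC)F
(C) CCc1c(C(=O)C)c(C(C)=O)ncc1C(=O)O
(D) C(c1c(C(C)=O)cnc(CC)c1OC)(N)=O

A

[OX2H][CX4] describes a hydroxyl oxygen bound to an sp3 (X4) carbon (an aliphatic alcohol).
(A) contains a hydroxyl group (-OH), which satisfies every atom and bond constraint.
(B) has a methoxy ether (-OCH3) but the oxygen has H0 (ether), not H1.
(C) has a carboxylic acid group (-C(=O)OH) but the -OH is on a CX3 carbonyl carbon, not a CX4 carbon.
(D) has a methoxy ether (-OCH3) but the oxygen has H0 (ether), not H1.
So the answer is (A).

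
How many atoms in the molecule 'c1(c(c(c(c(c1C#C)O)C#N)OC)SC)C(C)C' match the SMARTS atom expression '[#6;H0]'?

The query [#6;H0] means: any carbon with no attached hydrogen.
Check the 18 heavy atoms by environment: 6× c (aromatic, H0) → match; 1× O (H0) → no; 4× C (H3) → no; 2× C (H0) → match; 2× C (H1) → no; 1× S (H0) → no; 1× N (H0) → no; 1× O (H1) → no.
Summing the matching environments: 6 + 2 = 8 matching atoms.

8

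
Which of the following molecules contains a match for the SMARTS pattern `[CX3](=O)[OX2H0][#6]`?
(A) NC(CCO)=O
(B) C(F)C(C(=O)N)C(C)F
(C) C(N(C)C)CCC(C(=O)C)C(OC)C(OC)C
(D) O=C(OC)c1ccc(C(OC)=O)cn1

D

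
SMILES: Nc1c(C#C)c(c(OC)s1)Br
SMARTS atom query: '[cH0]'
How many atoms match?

Check the 11 heavy atoms by environment: 1× s (aromatic, H0) → no; 4× c (aromatic, H0) → match; 1× Br (H0) → no; 1× C (H0) → no; 1× C (H1) → no; 1× O (H0) → no; 1× C (H3) → no; 1× N (H2) → no.
That gives 4 matching atoms.

4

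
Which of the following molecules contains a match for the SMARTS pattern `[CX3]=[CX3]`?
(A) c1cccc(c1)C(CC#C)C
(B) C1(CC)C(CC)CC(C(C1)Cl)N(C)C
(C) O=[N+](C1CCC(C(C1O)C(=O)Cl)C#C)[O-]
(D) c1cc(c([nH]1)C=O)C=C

D

[CX3]=[CX3] describes a non-aromatic C=C double bond between two sp2 carbons (an alkene).
(A) has an ethynyl group (-C#CH) but the C-C bond is a triple bond, not a double bond.
(B) has an ethyl group (-CH2CH3) but its C-C bond is a single bond between CX4 carbons, not CX3=CX3.
(C) has an ethynyl group (-C#CH) but the C-C bond is a triple bond, not a double bond.
(D) contains a vinyl group (-CH=CH2), which satisfies every atom and bond constraint.
So the answer is (D).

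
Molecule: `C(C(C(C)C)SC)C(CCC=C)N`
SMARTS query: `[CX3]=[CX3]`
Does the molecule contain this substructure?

Yes

The pattern [CX3]=[CX3] describes a non-aromatic C=C double bond between two sp2 carbons — an alkene.
The molecule carries a vinyl group (-CH=CH2), whose atoms satisfy every constraint of the query, so the pattern matches.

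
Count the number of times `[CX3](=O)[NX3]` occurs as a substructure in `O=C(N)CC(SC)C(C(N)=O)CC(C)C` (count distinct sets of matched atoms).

2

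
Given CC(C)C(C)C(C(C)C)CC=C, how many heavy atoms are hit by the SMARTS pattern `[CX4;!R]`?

The query [CX4;!R] means: aliphatic carbon with four total connections, not in a ring.
Check the 12 heavy atoms by environment: 10× C (X4, acyclic) → match; 2× C (X3, acyclic) → no.
That gives 10 matching atoms.

10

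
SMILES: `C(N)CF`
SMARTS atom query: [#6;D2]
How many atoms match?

The query [#6;D2] means: any carbon bonded to exactly two heavy atoms.
Check the 4 heavy atoms by environment: 2× C (D2) → match; 1× N (D1) → no; 1× F (D1) → no.
That gives 2 matching atoms.

2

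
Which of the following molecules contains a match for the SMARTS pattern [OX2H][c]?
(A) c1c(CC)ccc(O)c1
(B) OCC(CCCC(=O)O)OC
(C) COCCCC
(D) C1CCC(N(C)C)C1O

A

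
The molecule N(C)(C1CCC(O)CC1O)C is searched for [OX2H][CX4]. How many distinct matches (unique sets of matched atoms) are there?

2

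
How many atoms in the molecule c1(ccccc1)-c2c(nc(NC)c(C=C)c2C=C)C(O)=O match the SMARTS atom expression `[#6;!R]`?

6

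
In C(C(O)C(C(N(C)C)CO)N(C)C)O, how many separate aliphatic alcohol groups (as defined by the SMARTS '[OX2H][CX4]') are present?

[OX2H][CX4] is the SMARTS for an aliphatic alcohol: a hydroxyl oxygen bound to an sp3 (X4) carbon.
The molecule carries 3 separate instances of a hydroxyl group (-OH) meeting every constraint; each maps to a distinct set of atoms, giving 3 matches.

3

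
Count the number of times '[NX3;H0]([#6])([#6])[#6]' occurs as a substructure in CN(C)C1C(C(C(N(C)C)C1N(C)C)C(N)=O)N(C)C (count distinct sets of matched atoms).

4

[NX3;H0]([#6])([#6])[#6] is the SMARTS for a tertiary amine: a trivalent nitrogen with no H, bonded to three carbons.
The molecule carries 4 separate instances of a dimethylamino group (-N(CH3)2) meeting every constraint; each maps to a distinct set of atoms, giving 4 matches.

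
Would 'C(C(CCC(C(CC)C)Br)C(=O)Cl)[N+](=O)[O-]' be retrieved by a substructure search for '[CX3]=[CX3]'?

No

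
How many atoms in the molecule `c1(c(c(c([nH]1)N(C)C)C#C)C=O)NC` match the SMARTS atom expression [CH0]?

The query [CH0] means: aliphatic carbon with no attached hydrogen.
Check the 14 heavy atoms by environment: 1× n (aromatic, H1) → no; 4× c (aromatic, H0) → no; 1× N (H0) → no; 3× C (H3) → no; 2× C (H1) → no; 1× O (H0) → no; 1× N (H1) → no; 1× C (H0) → match.
That gives 1 matching atom.

1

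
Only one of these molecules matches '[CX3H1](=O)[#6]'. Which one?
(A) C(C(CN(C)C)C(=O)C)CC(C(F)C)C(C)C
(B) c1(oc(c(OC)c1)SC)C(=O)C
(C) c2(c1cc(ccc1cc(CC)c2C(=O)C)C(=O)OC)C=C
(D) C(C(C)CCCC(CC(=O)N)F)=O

D

[CX3H1](=O)[#6] describes an sp2 carbon with one H, double-bonded to O and single-bonded to carbon (an aldehyde).
(A) has an acetyl/ketone group (-C(=O)CH3) but the carbonyl carbon has H0 (two carbon neighbours), not H1.
(B) has an acetyl/ketone group (-C(=O)CH3) but the carbonyl carbon has H0 (two carbon neighbours), not H1.
(C) has an acetyl/ketone group (-C(=O)CH3) but the carbonyl carbon has H0 (two carbon neighbours), not H1.
(D) contains an aldehyde (-CHO), which satisfies every atom and bond constraint.
So the answer is (D).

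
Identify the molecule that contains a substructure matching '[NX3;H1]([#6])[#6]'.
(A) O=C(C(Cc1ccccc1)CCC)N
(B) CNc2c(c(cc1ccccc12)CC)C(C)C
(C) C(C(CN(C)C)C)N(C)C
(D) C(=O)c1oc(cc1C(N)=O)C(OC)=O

[NX3;H1]([#6])[#6] describes a trivalent nitrogen with one H, bonded to two carbons (a secondary amine).
(A) has a primary amide (-C(=O)NH2) but the -C(=O)NH2 nitrogen has H2, not H1.
(B) contains an N-methylamino group (-NHCH3), which satisfies every atom and bond constraint.
(C) has a dimethylamino group (-N(CH3)2) but the nitrogen has H0, not H1.
(D) has a primary amide (-C(=O)NH2) but the -C(=O)NH2 nitrogen has H2, not H1.
So the answer is (B).

B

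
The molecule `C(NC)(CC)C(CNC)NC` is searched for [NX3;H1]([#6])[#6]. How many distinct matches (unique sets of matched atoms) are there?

3

[NX3;H1]([#6])[#6] is the SMARTS for a secondary amine: a trivalent nitrogen with one H, bonded to two carbons.
The molecule carries 3 separate instances of an N-methylamino group (-NHCH3) meeting every constraint; each maps to a distinct set of atoms, giving 3 matches.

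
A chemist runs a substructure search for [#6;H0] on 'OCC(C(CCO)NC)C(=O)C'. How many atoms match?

The query [#6;H0] means: any carbon with no attached hydrogen.
Check the 12 heavy atoms by environment: 3× C (H2) → no; 2× C (H1) → no; 1× C (H0) → match; 1× O (H0) → no; 2× C (H3) → no; 2× O (H1) → no; 1× N (H1) → no.
That gives 1 matching atom.

1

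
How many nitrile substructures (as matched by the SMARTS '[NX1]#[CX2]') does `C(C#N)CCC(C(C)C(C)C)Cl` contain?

1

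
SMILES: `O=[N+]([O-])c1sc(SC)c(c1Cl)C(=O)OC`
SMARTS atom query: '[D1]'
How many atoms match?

6

The query [D1] means: atom with exactly one heavy-atom neighbour (degree 1).
Check the 15 heavy atoms by environment: 1× s (aromatic, D2) → no; 4× c (aromatic, D3) → no; 1× Cl (D1) → match; 1× S (D2) → no; 2× C (D1) → match; 1× N (charge +1, D3) → no; 1× O (charge -1, D1) → match; 2× O (D1) → match; 1× C (D3) → no; 1× O (D2) → no.
Summing the matching environments: 1 + 2 + 1 + 2 = 6 matching atoms.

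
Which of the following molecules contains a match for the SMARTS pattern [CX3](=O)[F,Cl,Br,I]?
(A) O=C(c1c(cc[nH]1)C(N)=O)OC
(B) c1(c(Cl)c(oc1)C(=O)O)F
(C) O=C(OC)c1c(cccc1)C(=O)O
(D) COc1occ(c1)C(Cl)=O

D

[CX3](=O)[F,Cl,Br,I] describes a carbonyl carbon bonded to a halogen (an acyl halide).
(A) has a methyl-ester group (-C(=O)OCH3) but the carbonyl is bonded to -O-C, not to a halogen.
(B) has a chloro substituent but the Cl is not on a carbonyl carbon.
(C) has a carboxylic acid group (-C(=O)OH) but the carbonyl is bonded to -OH, not to a halogen.
(D) contains an acyl chloride (-C(=O)Cl), which satisfies every atom and bond constraint.
So the answer is (D).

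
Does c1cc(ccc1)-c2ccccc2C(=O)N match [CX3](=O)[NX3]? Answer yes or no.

Yes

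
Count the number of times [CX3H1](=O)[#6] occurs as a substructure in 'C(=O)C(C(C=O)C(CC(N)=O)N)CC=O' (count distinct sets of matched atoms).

3

[CX3H1](=O)[#6] is the SMARTS for an aldehyde: an sp2 carbon with one H, double-bonded to O and single-bonded to carbon.
The molecule carries 3 separate instances of an aldehyde (-CHO) meeting every constraint; each maps to a distinct set of atoms, giving 3 matches.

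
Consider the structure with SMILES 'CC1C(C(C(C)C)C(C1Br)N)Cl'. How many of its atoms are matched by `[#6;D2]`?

0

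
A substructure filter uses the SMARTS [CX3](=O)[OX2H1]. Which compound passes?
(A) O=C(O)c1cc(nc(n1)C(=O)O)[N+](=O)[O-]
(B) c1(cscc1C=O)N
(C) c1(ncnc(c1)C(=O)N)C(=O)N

[CX3](=O)[OX2H1] describes an sp2 carbon double-bonded to O and single-bonded to an -OH oxygen (a carboxylic acid).
(A) contains a carboxylic acid group (-C(=O)OH), which satisfies every atom and bond constraint.
(B) has an aldehyde (-CHO) but there is no singly-bonded oxygen on the carbonyl carbon.
(C) has a primary amide (-C(=O)NH2) but the carbonyl is bonded to N, not to an -OH oxygen.
So the answer is (A).

A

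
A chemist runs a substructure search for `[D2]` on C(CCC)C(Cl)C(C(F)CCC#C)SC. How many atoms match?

7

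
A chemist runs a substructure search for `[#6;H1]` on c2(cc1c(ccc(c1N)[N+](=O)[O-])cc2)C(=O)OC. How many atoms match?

5

The query [#6;H1] means: any carbon bearing exactly one hydrogen.
Check the 18 heavy atoms by environment: 5× c (aromatic, H0) → no; 5× c (aromatic, H1) → match; 1× C (H0) → no; 3× O (H0) → no; 1× C (H3) → no; 1× N (H2) → no; 1× N (charge +1, H0) → no; 1× O (charge -1, H0) → no.
That gives 5 matching atoms.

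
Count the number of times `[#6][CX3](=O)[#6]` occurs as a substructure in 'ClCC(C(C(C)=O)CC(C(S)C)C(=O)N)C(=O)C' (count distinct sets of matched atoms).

2

[#6][CX3](=O)[#6] is the SMARTS for a ketone: a carbonyl carbon (no H) flanked by two carbons.
The molecule carries 2 separate instances of an acetyl/ketone group (-C(=O)CH3) meeting every constraint; each maps to a distinct set of atoms, giving 2 matches.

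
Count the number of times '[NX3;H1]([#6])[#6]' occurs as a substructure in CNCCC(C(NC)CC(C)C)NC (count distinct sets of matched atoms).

3

[NX3;H1]([#6])[#6] is the SMARTS for a secondary amine: a trivalent nitrogen with one H, bonded to two carbons.
The molecule carries 3 separate instances of an N-methylamino group (-NHCH3) meeting every constraint; each maps to a distinct set of atoms, giving 3 matches.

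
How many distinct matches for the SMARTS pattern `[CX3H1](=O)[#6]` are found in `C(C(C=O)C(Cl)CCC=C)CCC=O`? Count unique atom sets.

2

[CX3H1](=O)[#6] is the SMARTS for an aldehyde: an sp2 carbon with one H, double-bonded to O and single-bonded to carbon.
The molecule carries 2 separate instances of an aldehyde (-CHO) meeting every constraint; each maps to a distinct set of atoms, giving 2 matches.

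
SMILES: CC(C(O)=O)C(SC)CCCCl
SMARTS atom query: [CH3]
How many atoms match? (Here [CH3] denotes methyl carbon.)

2

The query [CH3] means: aliphatic carbon with exactly three hydrogens.
Check the 12 heavy atoms by environment: 2× C (H3) → match; 2× C (H1) → no; 3× C (H2) → no; 1× S (H0) → no; 1× Cl (H0) → no; 1× C (H0) → no; 1× O (H0) → no; 1× O (H1) → no.
That gives 2 matching atoms.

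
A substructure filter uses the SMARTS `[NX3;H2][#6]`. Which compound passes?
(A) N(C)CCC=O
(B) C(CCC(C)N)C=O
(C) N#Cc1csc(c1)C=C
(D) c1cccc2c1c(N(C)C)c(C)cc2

B

[NX3;H2][#6] describes a trivalent nitrogen with two H attached to carbon (a primary amine).
(A) has an N-methylamino group (-NHCH3) but the nitrogen bears two carbons and only one H (H1), not H2.
(B) contains a primary amino group (-NH2), which satisfies every atom and bond constraint.
(C) has a nitrile (-C#N) but the nitrogen is NX1 (triple-bonded), not NX3 with two H.
(D) has a dimethylamino group (-N(CH3)2) but the nitrogen has H0, not H2.
So the answer is (B).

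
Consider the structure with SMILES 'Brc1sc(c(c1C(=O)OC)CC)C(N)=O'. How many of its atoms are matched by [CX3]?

2

The query [CX3] means: C with X3: aliphatic carbon with exactly 3 total connections.
Check the 15 heavy atoms by environment: 1× s (aromatic, X2) → no; 4× c (aromatic, X3) → no; 3× C (X4) → no; 1× Br (X1) → no; 2× C (X3) → match; 2× O (X1) → no; 1× O (X2) → no; 1× N (X3) → no.
That gives 2 matching atoms.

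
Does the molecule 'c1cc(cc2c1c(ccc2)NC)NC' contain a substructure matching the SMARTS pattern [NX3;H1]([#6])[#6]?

Yes

The pattern [NX3;H1]([#6])[#6] describes a trivalent nitrogen with one H, bonded to two carbons — a secondary amine.
The molecule carries an N-methylamino group (-NHCH3), whose atoms satisfy every constraint of the query, so the pattern matches.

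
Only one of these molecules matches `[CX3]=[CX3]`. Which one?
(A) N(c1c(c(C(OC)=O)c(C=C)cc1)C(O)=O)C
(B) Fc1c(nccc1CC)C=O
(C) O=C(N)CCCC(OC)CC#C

A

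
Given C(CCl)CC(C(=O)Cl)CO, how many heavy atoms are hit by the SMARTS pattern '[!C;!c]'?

4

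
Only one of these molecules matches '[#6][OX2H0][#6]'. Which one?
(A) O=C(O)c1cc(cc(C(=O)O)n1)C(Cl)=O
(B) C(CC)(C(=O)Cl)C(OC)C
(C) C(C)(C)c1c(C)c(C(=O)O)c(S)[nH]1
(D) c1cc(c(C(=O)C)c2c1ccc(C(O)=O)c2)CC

B

[#6][OX2H0][#6] describes an aliphatic oxygen bridging two carbons with no H on the oxygen (an ether).
(A) has a carboxylic acid group (-C(=O)OH) but the -OH oxygen has H1; the =O is OX1, not OX2.
(B) contains a methoxy ether (-OCH3), which satisfies every atom and bond constraint.
(C) has a carboxylic acid group (-C(=O)OH) but the -OH oxygen has H1; the =O is OX1, not OX2.
(D) has a carboxylic acid group (-C(=O)OH) but the -OH oxygen has H1; the =O is OX1, not OX2.
So the answer is (B).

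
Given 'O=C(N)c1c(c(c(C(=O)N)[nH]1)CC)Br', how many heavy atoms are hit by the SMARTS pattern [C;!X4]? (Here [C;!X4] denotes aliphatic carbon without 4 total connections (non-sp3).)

2

The query [C;!X4] means: aliphatic carbon that does not have four total connections.
Check the 14 heavy atoms by environment: 1× n (aromatic, X3) → no; 4× c (aromatic, X3) → no; 2× C (X3) → match; 2× O (X1) → no; 2× N (X3) → no; 2× C (X4) → no; 1× Br (X1) → no.
That gives 2 matching atoms.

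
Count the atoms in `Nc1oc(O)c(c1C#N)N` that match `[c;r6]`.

0

Check the 10 heavy atoms by environment: 1× o (aromatic, in 5-ring) → no; 4× c (aromatic, in 5-ring) → no; 3× N (acyclic) → no; 1× O (acyclic) → no; 1× C (acyclic) → no.
No environment satisfies the query, so 0 matching atoms.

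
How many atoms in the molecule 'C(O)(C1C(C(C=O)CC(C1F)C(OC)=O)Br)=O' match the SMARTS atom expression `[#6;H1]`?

The query [#6;H1] means: any carbon bearing exactly one hydrogen.
Check the 17 heavy atoms by environment: 1× C (H2) → no; 6× C (H1) → match; 1× Br (H0) → no; 2× C (H0) → no; 4× O (H0) → no; 1× O (H1) → no; 1× C (H3) → no; 1× F (H0) → no.
That gives 6 matching atoms.

6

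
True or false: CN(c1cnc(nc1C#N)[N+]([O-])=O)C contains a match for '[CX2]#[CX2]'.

The pattern [CX2]#[CX2] describes a carbon-carbon triple bond — an alkyne.
The closest candidate here is a nitrile (-C#N), but the triple bond is C#N, not C#C. No other fragment satisfies the full query, so there is no match.

False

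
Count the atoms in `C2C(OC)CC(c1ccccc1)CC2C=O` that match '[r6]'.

12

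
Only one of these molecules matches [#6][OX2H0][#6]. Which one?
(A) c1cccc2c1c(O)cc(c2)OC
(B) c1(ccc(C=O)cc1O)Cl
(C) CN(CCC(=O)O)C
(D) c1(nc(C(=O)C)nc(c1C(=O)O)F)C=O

A

[#6][OX2H0][#6] describes an aliphatic oxygen bridging two carbons with no H on the oxygen (an ether).
(A) contains a methoxy ether (-OCH3), which satisfies every atom and bond constraint.
(B) has a hydroxyl group (-OH) but the oxygen has H1, not H0 bridging two carbons.
(C) has a carboxylic acid group (-C(=O)OH) but the -OH oxygen has H1; the =O is OX1, not OX2.
(D) has a carboxylic acid group (-C(=O)OH) but the -OH oxygen has H1; the =O is OX1, not OX2.
So the answer is (A).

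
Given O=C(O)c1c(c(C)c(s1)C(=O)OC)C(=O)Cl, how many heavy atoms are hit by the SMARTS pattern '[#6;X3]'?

The query [#6;X3] means: any carbon (aromatic or not) with three total connections.
Check the 16 heavy atoms by environment: 1× s (aromatic, X2) → no; 4× c (aromatic, X3) → match; 3× C (X3) → match; 3× O (X1) → no; 2× O (X2) → no; 2× C (X4) → no; 1× Cl (X1) → no.
Summing the matching environments: 4 + 3 = 7 matching atoms.

7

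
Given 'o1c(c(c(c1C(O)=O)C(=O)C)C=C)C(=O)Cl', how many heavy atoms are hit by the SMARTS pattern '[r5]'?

5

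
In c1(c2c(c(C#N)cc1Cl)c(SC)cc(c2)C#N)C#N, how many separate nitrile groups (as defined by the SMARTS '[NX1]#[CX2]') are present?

3

[NX1]#[CX2] is the SMARTS for a nitrile: a nitrogen triple-bonded to a two-connected carbon.
The molecule carries 3 separate instances of a nitrile (-C#N) meeting every constraint; each maps to a distinct set of atoms, giving 3 matches.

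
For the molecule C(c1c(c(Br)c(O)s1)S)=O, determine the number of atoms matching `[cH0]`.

4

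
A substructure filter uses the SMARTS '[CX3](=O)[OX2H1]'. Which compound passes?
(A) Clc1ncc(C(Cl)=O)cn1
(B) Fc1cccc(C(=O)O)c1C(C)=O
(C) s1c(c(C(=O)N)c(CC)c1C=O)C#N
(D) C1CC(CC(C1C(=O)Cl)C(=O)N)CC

B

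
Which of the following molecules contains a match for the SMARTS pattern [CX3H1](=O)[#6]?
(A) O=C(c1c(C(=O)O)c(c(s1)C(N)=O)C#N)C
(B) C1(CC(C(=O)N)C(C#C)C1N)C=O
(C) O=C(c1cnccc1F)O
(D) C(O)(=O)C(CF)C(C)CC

B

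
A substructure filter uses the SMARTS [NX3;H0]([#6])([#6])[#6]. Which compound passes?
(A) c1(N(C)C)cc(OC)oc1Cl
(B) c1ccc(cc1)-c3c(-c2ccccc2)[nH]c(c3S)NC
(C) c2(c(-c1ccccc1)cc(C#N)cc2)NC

A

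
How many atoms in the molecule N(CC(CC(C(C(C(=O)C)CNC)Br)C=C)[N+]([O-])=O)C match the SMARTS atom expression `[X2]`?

0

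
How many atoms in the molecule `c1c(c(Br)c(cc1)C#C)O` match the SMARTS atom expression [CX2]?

The query [CX2] means: C with X2: aliphatic carbon with exactly 2 total connections.
Check the 10 heavy atoms by environment: 6× c (aromatic, X3) → no; 1× O (X2) → no; 1× Br (X1) → no; 2× C (X2) → match.
That gives 2 matching atoms.

2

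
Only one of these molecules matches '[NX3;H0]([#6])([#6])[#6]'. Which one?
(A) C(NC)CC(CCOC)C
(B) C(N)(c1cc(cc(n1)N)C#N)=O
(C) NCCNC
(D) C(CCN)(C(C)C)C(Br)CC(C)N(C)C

D

[NX3;H0]([#6])([#6])[#6] describes a trivalent nitrogen with no H, bonded to three carbons (a tertiary amine).
(A) has an N-methylamino group (-NHCH3) but the nitrogen still has one H (H1), not H0.
(B) has a primary amino group (-NH2) but the nitrogen has H2, not H0 with three carbons.
(C) has an N-methylamino group (-NHCH3) but the nitrogen still has one H (H1), not H0.
(D) contains a dimethylamino group (-N(CH3)2), which satisfies every atom and bond constraint.
So the answer is (D).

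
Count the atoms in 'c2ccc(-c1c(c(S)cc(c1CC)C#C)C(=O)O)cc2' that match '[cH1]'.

The query [cH1] means: aromatic carbon bearing exactly one hydrogen.
Check the 20 heavy atoms by environment: 6× c (aromatic, H0) → no; 6× c (aromatic, H1) → match; 1× S (H1) → no; 2× C (H0) → no; 1× O (H0) → no; 1× O (H1) → no; 1× C (H1) → no; 1× C (H2) → no; 1× C (H3) → no.
That gives 6 matching atoms.

6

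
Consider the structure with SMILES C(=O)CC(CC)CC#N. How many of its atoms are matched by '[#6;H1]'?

2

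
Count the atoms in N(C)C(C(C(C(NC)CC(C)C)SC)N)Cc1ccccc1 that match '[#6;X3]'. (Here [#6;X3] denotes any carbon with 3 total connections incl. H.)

6

The query [#6;X3] means: any carbon (aromatic or not) with three total connections.
Check the 22 heavy atoms by environment: 12× C (X4) → no; 3× N (X3) → no; 6× c (aromatic, X3) → match; 1× S (X2) → no.
That gives 6 matching atoms.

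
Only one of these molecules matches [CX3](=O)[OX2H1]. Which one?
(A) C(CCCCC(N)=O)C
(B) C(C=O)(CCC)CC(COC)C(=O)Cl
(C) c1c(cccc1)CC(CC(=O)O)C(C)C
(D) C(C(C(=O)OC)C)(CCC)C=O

C

[CX3](=O)[OX2H1] describes an sp2 carbon double-bonded to O and single-bonded to an -OH oxygen (a carboxylic acid).
(A) has a primary amide (-C(=O)NH2) but the carbonyl is bonded to N, not to an -OH oxygen.
(B) has an aldehyde (-CHO) but there is no singly-bonded oxygen on the carbonyl carbon.
(C) contains a carboxylic acid group (-C(=O)OH), which satisfies every atom and bond constraint.
(D) has a methyl-ester group (-C(=O)OCH3) but the singly-bonded O has no H (OX2H0, not OX2H1).
So the answer is (C).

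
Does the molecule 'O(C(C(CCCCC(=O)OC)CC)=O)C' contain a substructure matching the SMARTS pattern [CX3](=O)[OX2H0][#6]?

The pattern [CX3](=O)[OX2H0][#6] describes a carbonyl carbon bonded to an oxygen that is itself bonded to carbon (no H on that O) — an ester.
The molecule carries a methyl-ester group (-C(=O)OCH3), whose atoms satisfy every constraint of the query, so the pattern matches.

Yes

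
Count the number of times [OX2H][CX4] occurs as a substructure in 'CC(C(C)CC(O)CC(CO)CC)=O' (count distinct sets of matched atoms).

2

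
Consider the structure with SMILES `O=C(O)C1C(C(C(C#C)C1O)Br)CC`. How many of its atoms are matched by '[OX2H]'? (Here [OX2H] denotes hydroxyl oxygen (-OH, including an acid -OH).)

The query [OX2H] means: aliphatic oxygen with two connections, one of which is H — an -OH oxygen.
Check the 14 heavy atoms by environment: 5× C (H1, X4) → no; 1× Br (H0, X1) → no; 1× C (H0, X3) → no; 1× O (H0, X1) → no; 2× O (H1, X2) → match; 1× C (H2, X4) → no; 1× C (H3, X4) → no; 1× C (H0, X2) → no; 1× C (H1, X2) → no.
That gives 2 matching atoms.

2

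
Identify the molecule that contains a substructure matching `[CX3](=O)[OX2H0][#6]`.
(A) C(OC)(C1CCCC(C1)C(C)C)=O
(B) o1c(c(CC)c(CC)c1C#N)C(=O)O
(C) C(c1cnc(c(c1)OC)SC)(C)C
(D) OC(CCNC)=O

[CX3](=O)[OX2H0][#6] describes a carbonyl carbon bonded to an oxygen that is itself bonded to carbon (no H on that O) (an ester).
(A) contains a methyl-ester group (-C(=O)OCH3), which satisfies every atom and bond constraint.
(B) has a carboxylic acid group (-C(=O)OH) but the singly-bonded O carries H (OX2H1, not H0).
(C) has a methoxy ether (-OCH3) but the ether oxygen is not adjacent to a C=O carbon.
(D) has a carboxylic acid group (-C(=O)OH) but the singly-bonded O carries H (OX2H1, not H0).
So the answer is (A).

A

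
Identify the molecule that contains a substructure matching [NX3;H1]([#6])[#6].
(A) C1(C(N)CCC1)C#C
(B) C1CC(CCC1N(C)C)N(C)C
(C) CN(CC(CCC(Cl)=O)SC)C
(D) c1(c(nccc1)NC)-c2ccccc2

[NX3;H1]([#6])[#6] describes a trivalent nitrogen with one H, bonded to two carbons (a secondary amine).
(A) has a primary amino group (-NH2) but the nitrogen has H2 and only one carbon neighbour.
(B) has a dimethylamino group (-N(CH3)2) but the nitrogen has H0, not H1.
(C) has a dimethylamino group (-N(CH3)2) but the nitrogen has H0, not H1.
(D) contains an N-methylamino group (-NHCH3), which satisfies every atom and bond constraint.
So the answer is (D).

D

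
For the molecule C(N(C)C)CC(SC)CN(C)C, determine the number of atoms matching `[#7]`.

The query [#7] means: #7 matches any nitrogen atom regardless of aromaticity.
Check the 12 heavy atoms by environment: 9× C → no; 2× N → match; 1× S → no.
That gives 2 matching atoms.

2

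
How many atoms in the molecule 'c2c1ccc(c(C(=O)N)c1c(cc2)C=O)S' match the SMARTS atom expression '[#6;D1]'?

0

The query [#6;D1] means: carbon bonded to exactly one heavy atom.
Check the 16 heavy atoms by environment: 5× c (aromatic, D3) → no; 5× c (aromatic, D2) → no; 1× C (D2) → no; 2× O (D1) → no; 1× C (D3) → no; 1× N (D1) → no; 1× S (D1) → no.
No environment satisfies the query, so 0 matching atoms.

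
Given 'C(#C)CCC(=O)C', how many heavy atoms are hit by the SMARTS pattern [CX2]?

2

The query [CX2] means: C with X2: aliphatic carbon with exactly 2 total connections.
Check the 7 heavy atoms by environment: 3× C (X4) → no; 1× C (X3) → no; 1× O (X1) → no; 2× C (X2) → match.
That gives 2 matching atoms.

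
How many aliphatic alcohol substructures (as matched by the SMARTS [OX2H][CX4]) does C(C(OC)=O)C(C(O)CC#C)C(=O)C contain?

1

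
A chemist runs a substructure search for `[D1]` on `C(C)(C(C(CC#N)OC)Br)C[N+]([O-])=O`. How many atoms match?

6

Check the 14 heavy atoms by environment: 3× C (D2) → no; 3× C (D3) → no; 2× C (D1) → match; 1× O (D2) → no; 1× N (charge +1, D3) → no; 1× O (charge -1, D1) → match; 1× O (D1) → match; 1× Br (D1) → match; 1× N (D1) → match.
Summing the matching environments: 2 + 1 + 1 + 1 + 1 = 6 matching atoms.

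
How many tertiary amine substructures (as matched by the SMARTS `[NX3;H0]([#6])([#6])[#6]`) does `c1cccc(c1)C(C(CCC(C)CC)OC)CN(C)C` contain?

1

[NX3;H0]([#6])([#6])[#6] is the SMARTS for a tertiary amine: a trivalent nitrogen with no H, bonded to three carbons.
Exactly one fragment in the molecule meets all constraints, giving 1 match.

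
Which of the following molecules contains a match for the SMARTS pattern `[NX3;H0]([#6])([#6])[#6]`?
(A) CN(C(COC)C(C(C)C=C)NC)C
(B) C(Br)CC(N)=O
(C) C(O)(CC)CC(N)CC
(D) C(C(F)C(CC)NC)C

[NX3;H0]([#6])([#6])[#6] describes a trivalent nitrogen with no H, bonded to three carbons (a tertiary amine).
(A) contains a dimethylamino group (-N(CH3)2), which satisfies every atom and bond constraint.
(B) has a primary amide (-C(=O)NH2) but the amide nitrogen has H2 and only one carbon neighbour.
(C) has a primary amino group (-NH2) but the nitrogen has H2, not H0 with three carbons.
(D) has an N-methylamino group (-NHCH3) but the nitrogen still has one H (H1), not H0.
So the answer is (A).

A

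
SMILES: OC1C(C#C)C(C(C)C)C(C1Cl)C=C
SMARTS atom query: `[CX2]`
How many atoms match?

2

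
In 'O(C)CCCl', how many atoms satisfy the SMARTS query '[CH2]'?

2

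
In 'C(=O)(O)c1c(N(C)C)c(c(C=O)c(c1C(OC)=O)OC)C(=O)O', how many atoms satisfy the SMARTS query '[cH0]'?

6

The query [cH0] means: aromatic carbon with no attached hydrogen (substituted or ring-fusion).
Check the 23 heavy atoms by environment: 6× c (aromatic, H0) → match; 3× C (H0) → no; 6× O (H0) → no; 2× O (H1) → no; 4× C (H3) → no; 1× C (H1) → no; 1× N (H0) → no.
That gives 6 matching atoms.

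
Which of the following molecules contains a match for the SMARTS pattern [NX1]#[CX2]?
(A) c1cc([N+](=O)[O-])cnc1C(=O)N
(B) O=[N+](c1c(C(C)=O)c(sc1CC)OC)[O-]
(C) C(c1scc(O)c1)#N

[NX1]#[CX2] describes a nitrogen triple-bonded to a two-connected carbon (a nitrile).
(A) has a primary amide (-C(=O)NH2) but the nitrogen is NX3, not NX1.
(B) has a nitro group (-[N+](=O)[O-]) but there is no C#N triple bond.
(C) contains a nitrile (-C#N), which satisfies every atom and bond constraint.
So the answer is (C).

C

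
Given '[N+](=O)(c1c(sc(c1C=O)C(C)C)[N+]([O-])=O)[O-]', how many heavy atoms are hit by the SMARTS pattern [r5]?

Check the 16 heavy atoms by environment: 1× s (aromatic, in 5-ring) → match; 4× c (aromatic, in 5-ring) → match; 4× C (acyclic) → no; 2× N (charge +1, acyclic) → no; 2× O (charge -1, acyclic) → no; 3× O (acyclic) → no.
Summing the matching environments: 1 + 4 = 5 matching atoms.

5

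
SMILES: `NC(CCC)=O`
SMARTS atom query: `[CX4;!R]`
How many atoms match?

The query [CX4;!R] means: aliphatic carbon with four total connections, not in a ring.
Check the 6 heavy atoms by environment: 3× C (X4, acyclic) → match; 1× C (X3, acyclic) → no; 1× O (X1, acyclic) → no; 1× N (X3, acyclic) → no.
That gives 3 matching atoms.

3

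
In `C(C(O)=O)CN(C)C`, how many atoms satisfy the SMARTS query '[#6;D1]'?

The query [#6;D1] means: carbon bonded to exactly one heavy atom.
Check the 8 heavy atoms by environment: 2× C (D2) → no; 1× C (D3) → no; 2× O (D1) → no; 1× N (D3) → no; 2× C (D1) → match.
That gives 2 matching atoms.

2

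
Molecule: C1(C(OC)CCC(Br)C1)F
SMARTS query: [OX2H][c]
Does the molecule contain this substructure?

No

The pattern [OX2H][c] describes a hydroxyl oxygen attached to an aromatic carbon — a phenol.
The closest candidate here is a methoxy ether (-OCH3), but the oxygen has H0, not H1. No other fragment satisfies the full query, so there is no match.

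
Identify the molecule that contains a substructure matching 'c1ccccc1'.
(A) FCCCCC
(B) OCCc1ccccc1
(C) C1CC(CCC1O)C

B

c1ccccc1 describes six aromatic carbons in a ring (a benzene ring).
(A) has a methyl group (-CH3) but no six-membered all-carbon aromatic ring is present.
(B) contains a phenyl ring, which satisfies every atom and bond constraint.
(C) has a methyl group (-CH3) but no six-membered all-carbon aromatic ring is present.
So the answer is (B).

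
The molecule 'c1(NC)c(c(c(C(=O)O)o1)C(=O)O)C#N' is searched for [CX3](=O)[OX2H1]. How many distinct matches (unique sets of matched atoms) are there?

2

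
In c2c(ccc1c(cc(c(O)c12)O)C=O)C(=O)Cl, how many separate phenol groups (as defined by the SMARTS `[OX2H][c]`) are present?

[OX2H][c] is the SMARTS for a phenol: a hydroxyl oxygen attached to an aromatic carbon.
The molecule carries 2 separate instances of a hydroxyl group (-OH) meeting every constraint; each maps to a distinct set of atoms, giving 2 matches.

2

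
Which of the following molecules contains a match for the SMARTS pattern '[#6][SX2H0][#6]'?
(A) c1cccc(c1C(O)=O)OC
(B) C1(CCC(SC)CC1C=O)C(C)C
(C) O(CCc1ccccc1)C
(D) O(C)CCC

B

[#6][SX2H0][#6] describes an aliphatic sulfur bridging two carbons with no H on the sulfur (a thioether).
(A) has a methoxy ether (-OCH3) but the bridging atom is O, not S.
(B) contains a methylthio ether (-SCH3), which satisfies every atom and bond constraint.
(C) has a methoxy ether (-OCH3) but the bridging atom is O, not S.
(D) has a methoxy ether (-OCH3) but the bridging atom is O, not S.
So the answer is (B).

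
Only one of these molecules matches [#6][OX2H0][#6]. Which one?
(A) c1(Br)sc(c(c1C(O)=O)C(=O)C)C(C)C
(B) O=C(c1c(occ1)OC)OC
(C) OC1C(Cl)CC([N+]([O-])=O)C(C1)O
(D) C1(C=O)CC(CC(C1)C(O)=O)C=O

B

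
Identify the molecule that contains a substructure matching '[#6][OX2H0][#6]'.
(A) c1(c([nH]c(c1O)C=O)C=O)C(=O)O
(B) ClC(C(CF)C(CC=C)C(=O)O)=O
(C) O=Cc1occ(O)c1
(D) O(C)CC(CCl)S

D

[#6][OX2H0][#6] describes an aliphatic oxygen bridging two carbons with no H on the oxygen (an ether).
(A) has a carboxylic acid group (-C(=O)OH) but the -OH oxygen has H1; the =O is OX1, not OX2.
(B) has a carboxylic acid group (-C(=O)OH) but the -OH oxygen has H1; the =O is OX1, not OX2.
(C) has a hydroxyl group (-OH) but the oxygen has H1, not H0 bridging two carbons.
(D) contains a methoxy ether (-OCH3), which satisfies every atom and bond constraint.
So the answer is (D).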